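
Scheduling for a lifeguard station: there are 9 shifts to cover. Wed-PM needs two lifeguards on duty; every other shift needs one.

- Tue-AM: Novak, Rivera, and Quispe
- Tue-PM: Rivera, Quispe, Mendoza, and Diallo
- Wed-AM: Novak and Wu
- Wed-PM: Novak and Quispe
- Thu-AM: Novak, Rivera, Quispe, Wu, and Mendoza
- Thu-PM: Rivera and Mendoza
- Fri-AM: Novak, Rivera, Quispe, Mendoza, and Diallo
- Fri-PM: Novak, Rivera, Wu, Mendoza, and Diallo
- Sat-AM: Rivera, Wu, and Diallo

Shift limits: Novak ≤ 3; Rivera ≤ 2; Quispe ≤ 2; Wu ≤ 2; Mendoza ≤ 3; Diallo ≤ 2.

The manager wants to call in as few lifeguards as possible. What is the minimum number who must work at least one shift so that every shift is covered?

4

10 slots to fill and no one can take more than 3, so at least ⌈10/3⌉ = 4 lifeguards are needed.
Novak, Rivera, Quispe, and Mendoza alone can cover everything: Tue-AM→Novak, Tue-PM→Quispe, Wed-AM→Novak, Wed-PM→Novak+Quispe, Thu-AM→Mendoza, Thu-PM→Rivera, Fri-AM→Mendoza, Fri-PM→Mendoza, Sat-AM→Rivera.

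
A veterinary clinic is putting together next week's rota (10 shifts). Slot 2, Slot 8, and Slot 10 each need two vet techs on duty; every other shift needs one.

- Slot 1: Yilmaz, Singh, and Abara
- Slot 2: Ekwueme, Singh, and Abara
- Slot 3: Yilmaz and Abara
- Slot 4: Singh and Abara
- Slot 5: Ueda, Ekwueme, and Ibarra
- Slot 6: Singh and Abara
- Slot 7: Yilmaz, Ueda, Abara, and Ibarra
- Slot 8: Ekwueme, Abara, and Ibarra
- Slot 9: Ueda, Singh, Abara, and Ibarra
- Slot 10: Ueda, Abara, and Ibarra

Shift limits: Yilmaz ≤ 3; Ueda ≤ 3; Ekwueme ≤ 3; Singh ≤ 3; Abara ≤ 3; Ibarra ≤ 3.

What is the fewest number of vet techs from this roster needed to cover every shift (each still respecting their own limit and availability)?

5

13 slots to fill and no one can take more than 3, so at least ⌈13/3⌉ = 5 vet techs are needed.
Yilmaz, Ueda, Ekwueme, Singh, and Abara alone can cover everything: Slot 1→Yilmaz, Slot 2→Ekwueme+Singh, Slot 3→Yilmaz, Slot 4→Singh, Slot 5→Ueda, Slot 6→Singh, Slot 7→Yilmaz, Slot 8→Ekwueme+Abara, Slot 9→Ueda, Slot 10→Ueda+Abara.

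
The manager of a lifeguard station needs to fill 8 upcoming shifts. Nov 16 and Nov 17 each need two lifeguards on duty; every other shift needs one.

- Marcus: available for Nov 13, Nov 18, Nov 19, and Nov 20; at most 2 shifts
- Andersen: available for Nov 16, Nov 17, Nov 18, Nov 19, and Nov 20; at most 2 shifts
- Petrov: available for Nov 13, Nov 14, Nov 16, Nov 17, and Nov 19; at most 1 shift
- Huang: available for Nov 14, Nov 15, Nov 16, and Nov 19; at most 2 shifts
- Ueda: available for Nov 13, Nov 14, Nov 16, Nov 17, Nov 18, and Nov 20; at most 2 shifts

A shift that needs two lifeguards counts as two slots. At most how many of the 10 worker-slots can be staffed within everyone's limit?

9

Total capacity across all lifeguards is 2+2+1+2+2 = 9, and 10 slots are needed, so at most 9 can be filled.
An assignment achieving 9: Nov 13→Marcus, Nov 14→Petrov, Nov 15→Huang, Nov 16→Huang+Ueda, Nov 17→Andersen+Ueda, Nov 18→Marcus, Nov 20→Andersen.
Loads: Marcus 2/2, Andersen 2/2, Petrov 1/1, Huang 2/2, Ueda 2/2.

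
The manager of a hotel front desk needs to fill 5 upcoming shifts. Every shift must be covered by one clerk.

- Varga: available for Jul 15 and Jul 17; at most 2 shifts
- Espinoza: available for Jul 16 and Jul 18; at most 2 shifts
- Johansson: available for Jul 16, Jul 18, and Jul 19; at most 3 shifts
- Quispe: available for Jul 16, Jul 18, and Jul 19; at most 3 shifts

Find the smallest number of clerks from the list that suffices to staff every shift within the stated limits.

2

5 slots to fill and no one can take more than 3, so at least ⌈5/3⌉ = 2 clerks are needed.
Varga and Johansson alone can cover everything: Jul 15→Varga, Jul 16→Johansson, Jul 17→Varga, Jul 18→Johansson, Jul 19→Johansson.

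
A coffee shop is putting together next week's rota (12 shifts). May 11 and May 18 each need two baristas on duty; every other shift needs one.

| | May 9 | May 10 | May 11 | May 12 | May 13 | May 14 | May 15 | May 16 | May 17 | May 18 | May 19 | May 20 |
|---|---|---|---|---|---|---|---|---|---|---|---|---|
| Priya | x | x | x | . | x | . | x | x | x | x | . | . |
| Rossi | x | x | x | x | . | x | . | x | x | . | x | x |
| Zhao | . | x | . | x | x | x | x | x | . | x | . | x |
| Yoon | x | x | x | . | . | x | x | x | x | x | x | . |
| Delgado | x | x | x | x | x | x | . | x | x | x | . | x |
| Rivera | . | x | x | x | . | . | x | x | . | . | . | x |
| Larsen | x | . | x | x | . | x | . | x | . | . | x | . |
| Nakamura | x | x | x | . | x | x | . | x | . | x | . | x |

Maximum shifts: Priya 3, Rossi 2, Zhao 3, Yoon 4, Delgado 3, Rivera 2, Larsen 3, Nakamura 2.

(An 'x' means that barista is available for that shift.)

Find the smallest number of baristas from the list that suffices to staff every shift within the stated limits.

14 slots to fill and no one can take more than 4, so at least ⌈14/4⌉ = 4 baristas are needed.
Any 4 baristas together have capacity at most 4+3+3+3 = 13 < 14 slots, so 4 can never suffice.
Priya, Rossi, Zhao, Yoon, and Delgado alone can cover everything: May 9→Priya, May 10→Zhao, May 11→Yoon+Delgado, May 12→Rossi, May 13→Priya, May 14→Zhao, May 15→Priya, May 16→Yoon, May 17→Yoon, May 18→Yoon+Delgado, May 19→Rossi, May 20→Zhao.

5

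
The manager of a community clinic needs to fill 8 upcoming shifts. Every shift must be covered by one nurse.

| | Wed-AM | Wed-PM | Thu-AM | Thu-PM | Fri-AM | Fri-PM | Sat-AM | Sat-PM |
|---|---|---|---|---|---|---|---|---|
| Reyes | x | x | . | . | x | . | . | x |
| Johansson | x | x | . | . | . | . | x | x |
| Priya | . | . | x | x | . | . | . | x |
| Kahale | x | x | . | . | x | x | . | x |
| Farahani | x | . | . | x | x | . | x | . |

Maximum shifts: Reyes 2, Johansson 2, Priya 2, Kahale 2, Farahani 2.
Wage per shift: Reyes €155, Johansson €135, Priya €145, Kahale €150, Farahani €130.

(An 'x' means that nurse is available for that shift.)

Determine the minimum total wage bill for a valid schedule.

Thu-AM can only be covered by Priya, so that assignment is forced.
Fri-PM can only be covered by Kahale, so that assignment is forced.
Picking the cheapest available nurse for each shift independently would cost €1085, but that ignores the shift limits.
An optimal schedule: Wed-AM→Johansson, Wed-PM→Johansson, Thu-AM→Priya, Thu-PM→Farahani, Fri-AM→Kahale, Fri-PM→Kahale, Sat-AM→Farahani, Sat-PM→Priya.
Total: 135 + 135 + 145 + 130 + 150 + 150 + 130 + 145 = €1120.

€1120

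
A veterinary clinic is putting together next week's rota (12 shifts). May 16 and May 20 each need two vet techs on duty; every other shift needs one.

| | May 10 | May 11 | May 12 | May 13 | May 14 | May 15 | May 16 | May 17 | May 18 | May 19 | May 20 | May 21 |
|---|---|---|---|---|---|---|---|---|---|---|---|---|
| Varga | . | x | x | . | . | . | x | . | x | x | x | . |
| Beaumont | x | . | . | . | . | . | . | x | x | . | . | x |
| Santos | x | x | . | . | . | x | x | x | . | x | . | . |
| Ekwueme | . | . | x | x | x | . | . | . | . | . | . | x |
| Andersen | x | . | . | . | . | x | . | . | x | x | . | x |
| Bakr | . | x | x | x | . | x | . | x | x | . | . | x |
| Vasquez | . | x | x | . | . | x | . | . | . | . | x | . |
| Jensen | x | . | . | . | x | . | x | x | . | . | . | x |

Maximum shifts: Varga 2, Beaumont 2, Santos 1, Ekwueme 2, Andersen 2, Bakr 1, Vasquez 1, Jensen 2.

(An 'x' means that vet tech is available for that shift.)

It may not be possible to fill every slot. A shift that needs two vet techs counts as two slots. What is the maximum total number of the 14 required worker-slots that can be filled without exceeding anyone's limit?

Total capacity across all vet techs is 2+2+1+2+2+1+1+2 = 13, and 14 slots are needed, so at most 13 can be filled.
An assignment achieving 13: May 10→Beaumont, May 11→Bakr, May 13→Ekwueme, May 14→Ekwueme, May 15→Andersen, May 16→Varga+Santos, May 17→Jensen, May 18→Beaumont, May 19→Andersen, May 20→Varga+Vasquez, May 21→Jensen.
Loads: Varga 2/2, Beaumont 2/2, Santos 1/1, Ekwueme 2/2, Andersen 2/2, Bakr 1/1, Vasquez 1/1, Jensen 2/2.

13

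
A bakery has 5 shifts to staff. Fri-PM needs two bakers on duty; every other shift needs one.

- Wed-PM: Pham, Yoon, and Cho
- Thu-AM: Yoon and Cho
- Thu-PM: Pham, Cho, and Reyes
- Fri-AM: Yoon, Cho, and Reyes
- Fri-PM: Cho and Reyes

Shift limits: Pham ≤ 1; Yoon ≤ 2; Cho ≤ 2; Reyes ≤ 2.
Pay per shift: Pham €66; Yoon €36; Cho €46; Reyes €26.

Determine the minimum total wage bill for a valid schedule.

Fri-PM can only be covered by Cho and Reyes, so that assignment is forced.
Picking the cheapest available baker for each shift independently would cost €196, but that ignores the shift limits.
An optimal schedule: Wed-PM→Yoon, Thu-AM→Yoon, Thu-PM→Reyes, Fri-AM→Cho, Fri-PM→Reyes+Cho.
Total: 36 + 36 + 26 + 46 + 26 + 46 = €216.

€216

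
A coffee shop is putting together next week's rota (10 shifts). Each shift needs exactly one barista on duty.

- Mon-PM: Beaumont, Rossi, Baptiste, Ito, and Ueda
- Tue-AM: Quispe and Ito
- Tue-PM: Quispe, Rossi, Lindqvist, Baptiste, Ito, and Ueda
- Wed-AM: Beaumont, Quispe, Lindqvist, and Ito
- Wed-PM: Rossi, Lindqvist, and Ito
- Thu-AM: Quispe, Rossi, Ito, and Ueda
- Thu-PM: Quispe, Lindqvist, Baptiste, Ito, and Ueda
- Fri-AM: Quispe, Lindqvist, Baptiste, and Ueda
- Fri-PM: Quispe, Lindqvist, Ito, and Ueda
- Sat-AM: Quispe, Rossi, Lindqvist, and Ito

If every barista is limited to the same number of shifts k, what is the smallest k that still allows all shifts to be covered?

With 7 baristas and 10 worker-slots to fill, someone must work at least ⌈10/7⌉ = 2 shifts, so k ≥ 2.
k = 2 works: Mon-PM→Beaumont, Tue-AM→Quispe, Tue-PM→Baptiste, Wed-AM→Beaumont, Wed-PM→Rossi, Thu-AM→Quispe, Thu-PM→Baptiste, Fri-AM→Lindqvist, Fri-PM→Lindqvist, Sat-AM→Rossi.
Loads: Beaumont 2, Quispe 2, Rossi 2, Lindqvist 2, Baptiste 2, Ito 0, Ueda 0 — all ≤ 2.

2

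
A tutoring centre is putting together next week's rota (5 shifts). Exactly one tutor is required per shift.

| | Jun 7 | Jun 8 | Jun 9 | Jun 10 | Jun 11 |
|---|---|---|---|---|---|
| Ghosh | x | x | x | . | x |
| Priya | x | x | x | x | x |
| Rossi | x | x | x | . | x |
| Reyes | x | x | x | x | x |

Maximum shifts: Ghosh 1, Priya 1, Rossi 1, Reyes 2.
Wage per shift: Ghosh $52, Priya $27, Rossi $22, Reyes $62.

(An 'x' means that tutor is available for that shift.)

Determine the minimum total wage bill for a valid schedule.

Picking the cheapest available tutor for each shift independently would cost $115, but that ignores the shift limits.
An optimal schedule: Jun 7→Ghosh, Jun 8→Rossi, Jun 9→Reyes, Jun 10→Priya, Jun 11→Reyes.
Total: 52 + 22 + 62 + 27 + 62 = $225.

$225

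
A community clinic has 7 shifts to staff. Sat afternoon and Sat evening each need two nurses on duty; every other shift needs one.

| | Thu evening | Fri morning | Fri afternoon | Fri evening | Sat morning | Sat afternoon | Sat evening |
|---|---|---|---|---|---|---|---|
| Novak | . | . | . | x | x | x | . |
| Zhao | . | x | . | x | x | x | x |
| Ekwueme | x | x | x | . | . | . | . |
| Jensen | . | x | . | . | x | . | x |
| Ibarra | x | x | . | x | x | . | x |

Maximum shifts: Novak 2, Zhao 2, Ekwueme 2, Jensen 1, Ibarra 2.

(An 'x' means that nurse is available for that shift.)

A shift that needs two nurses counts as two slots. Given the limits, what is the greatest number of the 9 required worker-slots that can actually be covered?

9

Total capacity across all nurses is 2+2+2+1+2 = 9, and 9 slots are needed, so at most 9 can be filled.
An assignment achieving 9: Thu evening→Ekwueme, Fri morning→Ibarra, Fri afternoon→Ekwueme, Fri evening→Novak, Sat morning→Ibarra, Sat afternoon→Novak+Zhao, Sat evening→Zhao+Jensen.
Loads: Novak 2/2, Zhao 2/2, Ekwueme 2/2, Jensen 1/1, Ibarra 2/2.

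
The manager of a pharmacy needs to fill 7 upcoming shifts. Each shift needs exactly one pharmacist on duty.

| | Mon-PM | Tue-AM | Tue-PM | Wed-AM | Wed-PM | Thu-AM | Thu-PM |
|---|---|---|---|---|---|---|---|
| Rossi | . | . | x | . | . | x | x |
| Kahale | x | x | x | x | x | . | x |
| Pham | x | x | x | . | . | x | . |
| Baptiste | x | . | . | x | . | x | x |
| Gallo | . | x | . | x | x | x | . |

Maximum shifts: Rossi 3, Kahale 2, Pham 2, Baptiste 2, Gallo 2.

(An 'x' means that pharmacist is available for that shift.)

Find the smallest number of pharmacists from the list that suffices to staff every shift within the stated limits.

7 slots to fill and no one can take more than 3, so at least ⌈7/3⌉ = 3 pharmacists are needed.
Rossi, Kahale, and Pham alone can cover everything: Mon-PM→Pham, Tue-AM→Pham, Tue-PM→Rossi, Wed-AM→Kahale, Wed-PM→Kahale, Thu-AM→Rossi, Thu-PM→Rossi.

3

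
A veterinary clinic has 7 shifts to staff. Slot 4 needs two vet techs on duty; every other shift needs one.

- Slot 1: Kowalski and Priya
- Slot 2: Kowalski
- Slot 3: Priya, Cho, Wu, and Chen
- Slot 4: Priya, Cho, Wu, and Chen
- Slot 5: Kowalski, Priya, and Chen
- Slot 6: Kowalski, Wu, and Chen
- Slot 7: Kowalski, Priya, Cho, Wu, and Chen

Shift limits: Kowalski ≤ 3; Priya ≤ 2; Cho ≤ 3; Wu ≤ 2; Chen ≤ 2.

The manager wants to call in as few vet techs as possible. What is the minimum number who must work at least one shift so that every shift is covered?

8 slots to fill and no one can take more than 3, so at least ⌈8/3⌉ = 3 vet techs are needed.
Kowalski, Priya, and Cho alone can cover everything: Slot 1→Kowalski, Slot 2→Kowalski, Slot 3→Cho, Slot 4→Priya+Cho, Slot 5→Priya, Slot 6→Kowalski, Slot 7→Cho.

3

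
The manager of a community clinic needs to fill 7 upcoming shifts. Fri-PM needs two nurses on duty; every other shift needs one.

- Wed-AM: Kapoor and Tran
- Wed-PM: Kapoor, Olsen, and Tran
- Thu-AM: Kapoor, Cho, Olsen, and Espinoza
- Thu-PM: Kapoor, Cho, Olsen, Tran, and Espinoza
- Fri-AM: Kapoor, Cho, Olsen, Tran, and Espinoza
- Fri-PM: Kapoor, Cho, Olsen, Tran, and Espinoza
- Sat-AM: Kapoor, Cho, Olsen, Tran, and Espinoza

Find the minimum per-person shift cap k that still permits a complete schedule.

With 5 nurses and 8 worker-slots to fill, someone must work at least ⌈8/5⌉ = 2 shifts, so k ≥ 2.
k = 2 works: Wed-AM→Kapoor, Wed-PM→Kapoor, Thu-AM→Cho, Thu-PM→Cho, Fri-AM→Olsen, Fri-PM→Tran+Espinoza, Sat-AM→Olsen.
Loads: Kapoor 2, Cho 2, Olsen 2, Tran 1, Espinoza 1 — all ≤ 2.

2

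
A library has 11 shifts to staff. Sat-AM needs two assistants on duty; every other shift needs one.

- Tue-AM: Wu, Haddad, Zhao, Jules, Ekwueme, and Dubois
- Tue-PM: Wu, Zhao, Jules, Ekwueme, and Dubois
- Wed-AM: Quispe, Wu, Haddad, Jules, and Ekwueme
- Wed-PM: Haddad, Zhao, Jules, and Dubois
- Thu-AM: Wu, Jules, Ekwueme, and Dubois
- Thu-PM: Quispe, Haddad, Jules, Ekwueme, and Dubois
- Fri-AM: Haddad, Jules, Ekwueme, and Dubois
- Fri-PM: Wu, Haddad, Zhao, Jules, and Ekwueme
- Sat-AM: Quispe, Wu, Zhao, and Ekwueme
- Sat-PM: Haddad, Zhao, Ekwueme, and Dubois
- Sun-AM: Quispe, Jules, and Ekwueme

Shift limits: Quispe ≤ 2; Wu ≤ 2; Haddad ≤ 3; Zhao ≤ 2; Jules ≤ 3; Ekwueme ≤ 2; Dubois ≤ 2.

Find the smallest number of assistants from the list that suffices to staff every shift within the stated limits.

12 slots to fill and no one can take more than 3, so at least ⌈12/3⌉ = 4 assistants are needed.
Any 4 assistants together have capacity at most 3+3+2+2 = 10 < 12 slots, so 4 can never suffice.
Quispe, Wu, Haddad, Zhao, and Jules alone can cover everything: Tue-AM→Zhao, Tue-PM→Wu, Wed-AM→Jules, Wed-PM→Haddad, Thu-AM→Wu, Thu-PM→Jules, Fri-AM→Haddad, Fri-PM→Jules, Sat-AM→Quispe+Zhao, Sat-PM→Haddad, Sun-AM→Quispe.

5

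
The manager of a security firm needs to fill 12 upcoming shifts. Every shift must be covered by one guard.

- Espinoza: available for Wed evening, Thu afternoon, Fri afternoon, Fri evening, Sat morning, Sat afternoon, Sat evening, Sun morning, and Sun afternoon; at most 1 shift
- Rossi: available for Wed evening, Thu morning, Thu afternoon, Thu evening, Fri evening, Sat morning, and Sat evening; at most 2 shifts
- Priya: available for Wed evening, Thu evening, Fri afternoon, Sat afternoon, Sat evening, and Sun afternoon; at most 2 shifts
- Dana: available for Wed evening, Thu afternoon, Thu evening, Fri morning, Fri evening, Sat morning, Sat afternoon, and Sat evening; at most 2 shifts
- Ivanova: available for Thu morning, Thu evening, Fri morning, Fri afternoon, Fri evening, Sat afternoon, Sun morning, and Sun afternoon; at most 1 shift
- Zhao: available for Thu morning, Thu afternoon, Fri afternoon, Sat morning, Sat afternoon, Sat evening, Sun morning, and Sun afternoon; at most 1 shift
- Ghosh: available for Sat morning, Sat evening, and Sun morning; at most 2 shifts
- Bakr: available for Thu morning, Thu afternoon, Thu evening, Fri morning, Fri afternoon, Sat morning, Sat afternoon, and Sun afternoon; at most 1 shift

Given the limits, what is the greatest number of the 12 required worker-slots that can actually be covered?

12

Total capacity across all guards is 1+2+2+2+1+1+2+1 = 12, and 12 slots are needed, so at most 12 can be filled.
An assignment achieving 12: Wed evening→Espinoza, Thu morning→Rossi, Thu afternoon→Dana, Thu evening→Priya, Fri morning→Dana, Fri afternoon→Priya, Fri evening→Rossi, Sat morning→Ghosh, Sat afternoon→Bakr, Sat evening→Ghosh, Sun morning→Ivanova, Sun afternoon→Zhao.
Loads: Espinoza 1/1, Rossi 2/2, Priya 2/2, Dana 2/2, Ivanova 1/1, Zhao 1/1, Ghosh 2/2, Bakr 1/1.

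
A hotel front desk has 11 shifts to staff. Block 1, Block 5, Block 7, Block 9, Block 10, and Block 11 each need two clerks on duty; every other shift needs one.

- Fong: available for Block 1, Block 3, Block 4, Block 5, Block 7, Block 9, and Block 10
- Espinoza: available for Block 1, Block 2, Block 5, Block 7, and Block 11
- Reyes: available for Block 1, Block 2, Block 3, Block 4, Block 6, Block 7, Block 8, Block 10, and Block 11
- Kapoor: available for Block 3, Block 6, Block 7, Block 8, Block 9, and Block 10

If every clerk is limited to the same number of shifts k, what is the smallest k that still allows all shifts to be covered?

With 4 clerks and 17 worker-slots to fill, someone must work at least ⌈17/4⌉ = 5 shifts, so k ≥ 5.
k = 5 works: Block 1→Fong+Espinoza, Block 2→Espinoza, Block 3→Fong, Block 4→Fong, Block 5→Fong+Espinoza, Block 6→Reyes, Block 7→Espinoza+Reyes, Block 8→Reyes, Block 9→Fong+Kapoor, Block 10→Reyes+Kapoor, Block 11→Espinoza+Reyes.
Loads: Fong 5, Espinoza 5, Reyes 5, Kapoor 2 — all ≤ 5.

5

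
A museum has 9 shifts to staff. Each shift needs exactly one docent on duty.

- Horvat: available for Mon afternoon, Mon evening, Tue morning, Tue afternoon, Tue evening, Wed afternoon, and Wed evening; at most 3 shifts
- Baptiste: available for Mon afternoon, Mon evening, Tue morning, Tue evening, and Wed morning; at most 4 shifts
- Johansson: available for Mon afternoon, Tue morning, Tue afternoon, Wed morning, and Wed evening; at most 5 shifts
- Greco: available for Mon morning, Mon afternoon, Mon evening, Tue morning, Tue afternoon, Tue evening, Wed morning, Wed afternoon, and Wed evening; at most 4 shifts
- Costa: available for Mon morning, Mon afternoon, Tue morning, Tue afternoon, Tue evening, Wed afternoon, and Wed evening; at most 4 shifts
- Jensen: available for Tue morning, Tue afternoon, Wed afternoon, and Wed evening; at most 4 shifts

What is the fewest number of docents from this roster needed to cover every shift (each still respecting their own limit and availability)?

2

9 slots to fill and no one can take more than 5, so at least ⌈9/5⌉ = 2 docents are needed.
Johansson and Greco alone can cover everything: Mon morning→Greco, Mon afternoon→Johansson, Mon evening→Greco, Tue morning→Johansson, Tue afternoon→Johansson, Tue evening→Greco, Wed morning→Johansson, Wed afternoon→Greco, Wed evening→Johansson.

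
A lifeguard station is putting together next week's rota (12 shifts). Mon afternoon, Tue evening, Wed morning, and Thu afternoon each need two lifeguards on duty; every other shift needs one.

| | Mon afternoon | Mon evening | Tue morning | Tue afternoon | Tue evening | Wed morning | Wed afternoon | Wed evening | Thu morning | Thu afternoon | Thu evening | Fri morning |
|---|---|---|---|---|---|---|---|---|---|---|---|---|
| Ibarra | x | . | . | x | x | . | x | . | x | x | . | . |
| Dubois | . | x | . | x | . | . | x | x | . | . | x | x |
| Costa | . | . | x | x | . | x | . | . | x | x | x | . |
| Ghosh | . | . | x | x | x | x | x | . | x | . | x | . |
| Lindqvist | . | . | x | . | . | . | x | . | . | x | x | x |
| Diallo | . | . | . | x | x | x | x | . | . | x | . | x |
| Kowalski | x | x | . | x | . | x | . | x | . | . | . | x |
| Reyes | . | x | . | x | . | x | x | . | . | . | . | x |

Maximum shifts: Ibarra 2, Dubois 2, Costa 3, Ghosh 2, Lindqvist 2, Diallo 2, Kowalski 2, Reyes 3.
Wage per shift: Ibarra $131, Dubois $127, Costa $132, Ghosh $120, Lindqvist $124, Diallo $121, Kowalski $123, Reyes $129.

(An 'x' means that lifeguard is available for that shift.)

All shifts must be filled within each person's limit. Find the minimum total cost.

Mon afternoon can only be covered by Ibarra and Kowalski, so that assignment is forced.
Picking the cheapest available lifeguard for each shift independently would cost $1948, but that ignores the shift limits.
An optimal schedule: Mon afternoon→Kowalski+Ibarra, Mon evening→Dubois, Tue morning→Ghosh, Tue afternoon→Reyes, Tue evening→Ghosh+Diallo, Wed morning→Reyes+Costa, Wed afternoon→Reyes, Wed evening→Kowalski, Thu morning→Ibarra, Thu afternoon→Diallo+Lindqvist, Thu evening→Lindqvist, Fri morning→Dubois.
Total: 123 + 131 + 127 + 120 + 129 + 120 + 121 + 129 + 132 + 129 + 123 + 131 + 121 + 124 + 124 + 127 = $2011.

$2011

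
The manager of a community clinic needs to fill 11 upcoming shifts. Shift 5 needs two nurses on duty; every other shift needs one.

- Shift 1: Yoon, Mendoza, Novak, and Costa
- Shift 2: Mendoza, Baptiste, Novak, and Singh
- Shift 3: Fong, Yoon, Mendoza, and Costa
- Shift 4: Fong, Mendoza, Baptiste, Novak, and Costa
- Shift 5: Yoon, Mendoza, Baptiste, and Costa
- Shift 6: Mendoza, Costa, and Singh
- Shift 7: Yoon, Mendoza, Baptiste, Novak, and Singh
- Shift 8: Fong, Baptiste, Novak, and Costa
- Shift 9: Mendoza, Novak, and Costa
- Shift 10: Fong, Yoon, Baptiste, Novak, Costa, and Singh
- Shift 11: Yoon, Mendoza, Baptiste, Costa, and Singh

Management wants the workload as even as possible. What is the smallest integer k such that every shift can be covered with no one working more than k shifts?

With 7 nurses and 12 worker-slots to fill, someone must work at least ⌈12/7⌉ = 2 shifts, so k ≥ 2.
k = 2 works: Shift 1→Yoon, Shift 2→Baptiste, Shift 3→Fong, Shift 4→Baptiste, Shift 5→Yoon+Costa, Shift 6→Mendoza, Shift 7→Novak, Shift 8→Fong, Shift 9→Mendoza, Shift 10→Novak, Shift 11→Costa.
Loads: Fong 2, Yoon 2, Mendoza 2, Baptiste 2, Novak 2, Costa 2, Singh 0 — all ≤ 2.

2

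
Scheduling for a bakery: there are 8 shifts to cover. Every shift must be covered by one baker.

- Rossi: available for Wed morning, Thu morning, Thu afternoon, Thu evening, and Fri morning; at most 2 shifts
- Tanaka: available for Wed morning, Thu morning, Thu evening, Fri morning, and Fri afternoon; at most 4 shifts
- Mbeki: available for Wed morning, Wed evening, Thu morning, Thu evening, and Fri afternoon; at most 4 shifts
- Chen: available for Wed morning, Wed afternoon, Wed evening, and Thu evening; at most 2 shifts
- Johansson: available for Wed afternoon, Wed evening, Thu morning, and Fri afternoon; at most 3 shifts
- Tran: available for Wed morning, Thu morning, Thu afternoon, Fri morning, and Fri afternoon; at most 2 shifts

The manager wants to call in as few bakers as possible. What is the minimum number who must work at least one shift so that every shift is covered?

8 slots to fill and no one can take more than 4, so at least ⌈8/4⌉ = 2 bakers are needed.
No set of 2 bakers can cover every shift (each such set leaves at least one shift with no one available or exceeds a cap).
Rossi, Tanaka, and Chen alone can cover everything: Wed morning→Tanaka, Wed afternoon→Chen, Wed evening→Chen, Thu morning→Rossi, Thu afternoon→Rossi, Thu evening→Tanaka, Fri morning→Tanaka, Fri afternoon→Tanaka.

3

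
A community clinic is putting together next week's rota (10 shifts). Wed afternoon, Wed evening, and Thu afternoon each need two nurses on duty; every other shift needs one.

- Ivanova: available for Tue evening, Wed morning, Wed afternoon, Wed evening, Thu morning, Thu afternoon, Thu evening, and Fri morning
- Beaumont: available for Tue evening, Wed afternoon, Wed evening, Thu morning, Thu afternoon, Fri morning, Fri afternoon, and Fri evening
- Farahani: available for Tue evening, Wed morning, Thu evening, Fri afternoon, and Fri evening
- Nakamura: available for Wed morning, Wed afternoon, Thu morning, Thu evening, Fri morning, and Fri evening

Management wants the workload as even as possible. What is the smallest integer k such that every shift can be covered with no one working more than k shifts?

4

With 4 nurses and 13 worker-slots to fill, someone must work at least ⌈13/4⌉ = 4 shifts, so k ≥ 4.
k = 4 works: Tue evening→Ivanova, Wed morning→Ivanova, Wed afternoon→Beaumont+Nakamura, Wed evening→Ivanova+Beaumont, Thu morning→Nakamura, Thu afternoon→Ivanova+Beaumont, Thu evening→Farahani, Fri morning→Nakamura, Fri afternoon→Beaumont, Fri evening→Farahani.
Loads: Ivanova 4, Beaumont 4, Farahani 2, Nakamura 3 — all ≤ 4.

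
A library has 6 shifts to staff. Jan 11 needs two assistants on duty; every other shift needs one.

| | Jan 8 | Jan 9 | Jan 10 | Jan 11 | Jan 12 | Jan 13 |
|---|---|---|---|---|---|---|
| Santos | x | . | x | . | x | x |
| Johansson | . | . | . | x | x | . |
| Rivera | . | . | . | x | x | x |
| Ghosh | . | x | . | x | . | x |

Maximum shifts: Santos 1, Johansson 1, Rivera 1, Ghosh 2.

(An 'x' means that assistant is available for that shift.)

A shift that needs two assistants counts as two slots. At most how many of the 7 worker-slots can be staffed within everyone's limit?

Total capacity across all assistants is 1+1+1+2 = 5, and 7 slots are needed, so at most 5 can be filled.
An assignment achieving 5: Jan 8→Santos, Jan 9→Ghosh, Jan 11→Johansson+Rivera, Jan 13→Ghosh.
Loads: Santos 1/1, Johansson 1/1, Rivera 1/1, Ghosh 2/2.

5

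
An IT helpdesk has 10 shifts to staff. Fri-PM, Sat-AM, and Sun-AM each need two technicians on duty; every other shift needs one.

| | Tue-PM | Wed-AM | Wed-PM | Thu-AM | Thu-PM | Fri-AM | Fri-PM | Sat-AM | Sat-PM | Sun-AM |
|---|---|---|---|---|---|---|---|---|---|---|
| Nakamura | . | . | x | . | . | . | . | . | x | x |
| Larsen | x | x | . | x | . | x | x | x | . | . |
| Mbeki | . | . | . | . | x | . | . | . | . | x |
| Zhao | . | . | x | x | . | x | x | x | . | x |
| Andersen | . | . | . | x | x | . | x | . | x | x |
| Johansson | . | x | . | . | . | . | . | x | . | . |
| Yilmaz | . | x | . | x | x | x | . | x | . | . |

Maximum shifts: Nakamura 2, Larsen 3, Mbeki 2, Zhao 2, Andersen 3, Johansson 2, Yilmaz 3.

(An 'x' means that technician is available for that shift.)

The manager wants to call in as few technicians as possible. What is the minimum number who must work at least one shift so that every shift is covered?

5

13 slots to fill and no one can take more than 3, so at least ⌈13/3⌉ = 5 technicians are needed.
Nakamura, Larsen, Mbeki, Andersen, and Yilmaz alone can cover everything: Tue-PM→Larsen, Wed-AM→Yilmaz, Wed-PM→Nakamura, Thu-AM→Andersen, Thu-PM→Mbeki, Fri-AM→Yilmaz, Fri-PM→Larsen+Andersen, Sat-AM→Larsen+Yilmaz, Sat-PM→Nakamura, Sun-AM→Mbeki+Andersen.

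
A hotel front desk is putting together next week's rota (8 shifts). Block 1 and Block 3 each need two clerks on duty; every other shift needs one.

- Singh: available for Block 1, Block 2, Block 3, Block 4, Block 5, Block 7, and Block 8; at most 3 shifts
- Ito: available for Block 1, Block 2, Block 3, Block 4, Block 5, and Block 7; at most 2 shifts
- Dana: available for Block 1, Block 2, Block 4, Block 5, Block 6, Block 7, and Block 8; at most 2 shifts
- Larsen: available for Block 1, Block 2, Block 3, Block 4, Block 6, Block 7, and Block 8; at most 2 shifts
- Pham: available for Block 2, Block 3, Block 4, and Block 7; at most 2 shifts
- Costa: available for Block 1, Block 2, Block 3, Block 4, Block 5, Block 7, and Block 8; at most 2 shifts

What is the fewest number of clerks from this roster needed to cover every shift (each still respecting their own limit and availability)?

10 slots to fill and no one can take more than 3, so at least ⌈10/3⌉ = 4 clerks are needed.
Any 4 clerks together have capacity at most 3+2+2+2 = 9 < 10 slots, so 4 can never suffice.
Singh, Ito, Dana, Larsen, and Pham alone can cover everything: Block 1→Dana+Larsen, Block 2→Singh, Block 3→Larsen+Pham, Block 4→Ito, Block 5→Singh, Block 6→Dana, Block 7→Ito, Block 8→Singh.

5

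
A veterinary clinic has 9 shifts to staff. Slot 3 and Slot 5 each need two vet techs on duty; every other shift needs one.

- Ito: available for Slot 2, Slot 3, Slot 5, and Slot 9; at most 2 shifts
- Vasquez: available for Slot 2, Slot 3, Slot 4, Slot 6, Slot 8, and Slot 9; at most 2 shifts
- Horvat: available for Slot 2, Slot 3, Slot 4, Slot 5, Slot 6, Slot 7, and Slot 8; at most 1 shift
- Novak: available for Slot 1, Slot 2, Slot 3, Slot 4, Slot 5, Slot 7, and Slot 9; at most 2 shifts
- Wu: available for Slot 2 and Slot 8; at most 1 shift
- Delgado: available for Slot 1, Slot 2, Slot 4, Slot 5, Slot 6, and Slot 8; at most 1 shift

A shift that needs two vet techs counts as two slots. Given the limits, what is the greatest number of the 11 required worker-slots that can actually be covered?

9

Total capacity across all vet techs is 2+2+1+2+1+1 = 9, and 11 slots are needed, so at most 9 can be filled.
An assignment achieving 9: Slot 1→Novak, Slot 3→Ito+Vasquez, Slot 4→Novak, Slot 5→Delgado, Slot 6→Vasquez, Slot 7→Horvat, Slot 8→Wu, Slot 9→Ito.
Loads: Ito 2/2, Vasquez 2/2, Horvat 1/1, Novak 2/2, Wu 1/1, Delgado 1/1.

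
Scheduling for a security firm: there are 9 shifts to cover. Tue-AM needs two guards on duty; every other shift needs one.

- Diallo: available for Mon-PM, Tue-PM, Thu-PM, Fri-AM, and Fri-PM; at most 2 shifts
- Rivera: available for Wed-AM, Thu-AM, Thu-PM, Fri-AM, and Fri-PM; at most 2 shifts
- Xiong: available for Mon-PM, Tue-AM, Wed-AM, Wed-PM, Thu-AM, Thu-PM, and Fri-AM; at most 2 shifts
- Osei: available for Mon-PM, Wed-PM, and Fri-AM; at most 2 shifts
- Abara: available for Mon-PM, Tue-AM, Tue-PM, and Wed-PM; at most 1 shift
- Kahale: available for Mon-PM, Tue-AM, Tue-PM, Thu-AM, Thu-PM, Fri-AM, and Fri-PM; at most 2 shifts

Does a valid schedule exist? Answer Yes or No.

Yes

One valid schedule: Mon-PM→Osei, Tue-AM→Xiong+Abara, Tue-PM→Diallo, Wed-AM→Rivera, Wed-PM→Xiong, Thu-AM→Rivera, Thu-PM→Kahale, Fri-AM→Osei, Fri-PM→Diallo.
Loads: Diallo 2/2, Rivera 2/2, Xiong 2/2, Osei 2/2, Abara 1/1, Kahale 1/2 — all within limits.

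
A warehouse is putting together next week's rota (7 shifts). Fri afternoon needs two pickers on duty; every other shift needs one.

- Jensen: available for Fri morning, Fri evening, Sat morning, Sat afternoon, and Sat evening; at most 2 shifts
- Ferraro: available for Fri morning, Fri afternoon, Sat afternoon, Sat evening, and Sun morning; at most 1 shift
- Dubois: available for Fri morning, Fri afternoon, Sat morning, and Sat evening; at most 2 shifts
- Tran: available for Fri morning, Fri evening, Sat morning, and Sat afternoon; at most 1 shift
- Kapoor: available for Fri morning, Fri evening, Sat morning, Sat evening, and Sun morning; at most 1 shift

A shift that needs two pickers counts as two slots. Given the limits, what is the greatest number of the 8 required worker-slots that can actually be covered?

Total capacity across all pickers is 2+1+2+1+1 = 7, and 8 slots are needed, so at most 7 can be filled.
An assignment achieving 7: Fri morning→Tran, Fri afternoon→Ferraro+Dubois, Fri evening→Jensen, Sat morning→Dubois, Sat afternoon→Jensen, Sun morning→Kapoor.
Loads: Jensen 2/2, Ferraro 1/1, Dubois 2/2, Tran 1/1, Kapoor 1/1.

7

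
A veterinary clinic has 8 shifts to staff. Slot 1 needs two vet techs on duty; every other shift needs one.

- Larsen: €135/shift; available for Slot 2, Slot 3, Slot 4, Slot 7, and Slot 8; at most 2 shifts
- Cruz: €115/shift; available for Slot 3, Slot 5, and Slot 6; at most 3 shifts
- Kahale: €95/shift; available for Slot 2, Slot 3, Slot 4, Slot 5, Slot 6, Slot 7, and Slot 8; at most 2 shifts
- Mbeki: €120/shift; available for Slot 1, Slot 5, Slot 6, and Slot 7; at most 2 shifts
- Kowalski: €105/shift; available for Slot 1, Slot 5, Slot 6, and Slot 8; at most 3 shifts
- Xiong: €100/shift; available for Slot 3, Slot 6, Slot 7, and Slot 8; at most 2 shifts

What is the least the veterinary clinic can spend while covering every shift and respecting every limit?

Slot 1 can only be covered by Mbeki and Kowalski, so that assignment is forced.
Picking the cheapest available vet tech for each shift independently would cost €890, but that ignores the shift limits.
An optimal schedule: Slot 1→Kowalski+Mbeki, Slot 2→Kahale, Slot 3→Xiong, Slot 4→Kahale, Slot 5→Kowalski, Slot 6→Cruz, Slot 7→Xiong, Slot 8→Kowalski.
Total: 105 + 120 + 95 + 100 + 95 + 105 + 115 + 100 + 105 = €940.

€940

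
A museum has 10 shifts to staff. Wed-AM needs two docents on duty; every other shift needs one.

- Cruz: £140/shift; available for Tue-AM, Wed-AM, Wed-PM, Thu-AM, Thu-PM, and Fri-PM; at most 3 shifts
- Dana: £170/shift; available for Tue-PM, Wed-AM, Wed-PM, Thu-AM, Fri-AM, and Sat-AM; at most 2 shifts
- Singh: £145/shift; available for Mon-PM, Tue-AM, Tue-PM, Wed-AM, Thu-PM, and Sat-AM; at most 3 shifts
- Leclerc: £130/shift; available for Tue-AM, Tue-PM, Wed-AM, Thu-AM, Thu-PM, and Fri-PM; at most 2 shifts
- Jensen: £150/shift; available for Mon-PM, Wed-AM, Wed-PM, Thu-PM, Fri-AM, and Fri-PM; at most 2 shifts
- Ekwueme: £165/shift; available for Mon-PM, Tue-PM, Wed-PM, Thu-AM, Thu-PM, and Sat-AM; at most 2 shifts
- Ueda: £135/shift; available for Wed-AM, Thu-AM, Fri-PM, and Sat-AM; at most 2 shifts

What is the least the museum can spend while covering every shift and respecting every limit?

£1535

Picking the cheapest available docent for each shift independently would cost £1485, but that ignores the shift limits.
An optimal schedule: Mon-PM→Singh, Tue-AM→Leclerc, Tue-PM→Leclerc, Wed-AM→Cruz+Singh, Wed-PM→Cruz, Thu-AM→Cruz, Thu-PM→Singh, Fri-AM→Jensen, Fri-PM→Ueda, Sat-AM→Ueda.
Total: 145 + 130 + 130 + 140 + 145 + 140 + 140 + 145 + 150 + 135 + 135 = £1535.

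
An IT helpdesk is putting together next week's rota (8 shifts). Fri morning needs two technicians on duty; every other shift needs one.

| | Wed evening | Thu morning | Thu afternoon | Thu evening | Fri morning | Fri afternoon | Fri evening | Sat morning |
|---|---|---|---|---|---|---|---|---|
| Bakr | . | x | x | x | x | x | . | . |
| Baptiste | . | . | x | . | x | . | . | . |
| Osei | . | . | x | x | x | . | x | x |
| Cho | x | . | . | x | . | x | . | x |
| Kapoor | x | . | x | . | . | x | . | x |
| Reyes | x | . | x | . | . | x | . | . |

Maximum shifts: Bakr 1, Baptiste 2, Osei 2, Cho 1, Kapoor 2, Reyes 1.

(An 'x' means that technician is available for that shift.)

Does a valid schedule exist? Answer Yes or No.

Yes

Thu morning can only be covered by Bakr, so that assignment is forced.
Fri evening can only be covered by Osei, so that assignment is forced.
One valid schedule: Wed evening→Kapoor, Thu morning→Bakr, Thu afternoon→Baptiste, Thu evening→Cho, Fri morning→Baptiste+Osei, Fri afternoon→Reyes, Fri evening→Osei, Sat morning→Kapoor.
Loads: Bakr 1/1, Baptiste 2/2, Osei 2/2, Cho 1/1, Kapoor 2/2, Reyes 1/1 — all within limits.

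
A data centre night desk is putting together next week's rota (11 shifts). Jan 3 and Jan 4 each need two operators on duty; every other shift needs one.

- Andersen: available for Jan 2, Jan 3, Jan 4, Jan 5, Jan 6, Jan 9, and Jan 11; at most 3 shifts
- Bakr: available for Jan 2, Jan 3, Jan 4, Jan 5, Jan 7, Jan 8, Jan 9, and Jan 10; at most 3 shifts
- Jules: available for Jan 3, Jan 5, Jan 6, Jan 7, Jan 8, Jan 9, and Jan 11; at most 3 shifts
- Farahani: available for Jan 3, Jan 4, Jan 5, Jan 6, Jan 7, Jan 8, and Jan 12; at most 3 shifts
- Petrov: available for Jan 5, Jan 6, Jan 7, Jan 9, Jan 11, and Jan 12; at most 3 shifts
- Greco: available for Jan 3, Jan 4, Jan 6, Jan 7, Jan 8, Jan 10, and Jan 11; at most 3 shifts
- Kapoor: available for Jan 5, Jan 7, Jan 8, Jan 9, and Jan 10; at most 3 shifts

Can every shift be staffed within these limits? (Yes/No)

One valid schedule: Jan 2→Andersen, Jan 3→Jules+Farahani, Jan 4→Farahani+Greco, Jan 5→Jules, Jan 6→Andersen, Jan 7→Jules, Jan 8→Bakr, Jan 9→Bakr, Jan 10→Bakr, Jan 11→Andersen, Jan 12→Farahani.
Loads: Andersen 3/3, Bakr 3/3, Jules 3/3, Farahani 3/3, Petrov 0/3, Greco 1/3, Kapoor 0/3 — all within limits.

Yes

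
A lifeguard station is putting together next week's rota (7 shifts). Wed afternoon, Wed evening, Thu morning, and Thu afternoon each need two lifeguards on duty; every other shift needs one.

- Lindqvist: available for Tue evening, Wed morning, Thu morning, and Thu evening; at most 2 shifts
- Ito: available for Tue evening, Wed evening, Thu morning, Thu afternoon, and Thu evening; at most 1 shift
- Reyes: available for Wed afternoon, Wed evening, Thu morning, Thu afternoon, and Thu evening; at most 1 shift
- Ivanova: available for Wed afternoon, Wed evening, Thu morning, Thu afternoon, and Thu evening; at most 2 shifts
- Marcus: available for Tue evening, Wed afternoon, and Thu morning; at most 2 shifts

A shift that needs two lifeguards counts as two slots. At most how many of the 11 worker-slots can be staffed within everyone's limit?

Total capacity across all lifeguards is 2+1+1+2+2 = 8, and 11 slots are needed, so at most 8 can be filled.
An assignment achieving 8: Tue evening→Lindqvist, Wed morning→Lindqvist, Wed afternoon→Reyes+Marcus, Wed evening→Ito+Ivanova, Thu morning→Marcus, Thu afternoon→Ivanova.
Loads: Lindqvist 2/2, Ito 1/1, Reyes 1/1, Ivanova 2/2, Marcus 2/2.

8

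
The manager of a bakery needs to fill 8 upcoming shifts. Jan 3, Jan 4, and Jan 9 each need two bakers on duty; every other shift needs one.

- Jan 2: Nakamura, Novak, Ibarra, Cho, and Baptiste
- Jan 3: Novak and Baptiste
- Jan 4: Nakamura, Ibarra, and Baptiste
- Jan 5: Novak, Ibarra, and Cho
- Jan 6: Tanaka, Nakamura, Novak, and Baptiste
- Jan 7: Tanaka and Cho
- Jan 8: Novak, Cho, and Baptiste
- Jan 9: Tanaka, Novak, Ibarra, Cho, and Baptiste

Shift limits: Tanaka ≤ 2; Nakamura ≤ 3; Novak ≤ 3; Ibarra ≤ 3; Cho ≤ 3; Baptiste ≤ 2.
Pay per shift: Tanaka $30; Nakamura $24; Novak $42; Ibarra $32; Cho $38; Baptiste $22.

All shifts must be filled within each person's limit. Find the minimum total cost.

$314

Jan 3 can only be covered by Novak and Baptiste, so that assignment is forced.
Picking the cheapest available baker for each shift independently would cost $290, but that ignores the shift limits.
An optimal schedule: Jan 2→Nakamura, Jan 3→Baptiste+Novak, Jan 4→Nakamura+Ibarra, Jan 5→Ibarra, Jan 6→Nakamura, Jan 7→Tanaka, Jan 8→Baptiste, Jan 9→Tanaka+Ibarra.
Total: 24 + 22 + 42 + 24 + 32 + 32 + 24 + 30 + 22 + 30 + 32 = $314.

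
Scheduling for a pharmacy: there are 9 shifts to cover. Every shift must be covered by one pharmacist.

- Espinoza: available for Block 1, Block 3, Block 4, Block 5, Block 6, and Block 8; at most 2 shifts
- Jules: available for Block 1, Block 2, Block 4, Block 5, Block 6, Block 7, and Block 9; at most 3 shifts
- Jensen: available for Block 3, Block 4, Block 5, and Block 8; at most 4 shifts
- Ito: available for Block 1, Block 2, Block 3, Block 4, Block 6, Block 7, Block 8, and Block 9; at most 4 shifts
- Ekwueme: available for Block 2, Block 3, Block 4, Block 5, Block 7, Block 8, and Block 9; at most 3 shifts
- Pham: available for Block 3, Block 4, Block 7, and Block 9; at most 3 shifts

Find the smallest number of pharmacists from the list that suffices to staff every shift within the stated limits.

9 slots to fill and no one can take more than 4, so at least ⌈9/4⌉ = 3 pharmacists are needed.
Espinoza, Jules, and Jensen alone can cover everything: Block 1→Espinoza, Block 2→Jules, Block 3→Jensen, Block 4→Jensen, Block 5→Jensen, Block 6→Espinoza, Block 7→Jules, Block 8→Jensen, Block 9→Jules.

3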